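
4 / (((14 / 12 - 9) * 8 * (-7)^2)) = -3 / 2303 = -0.00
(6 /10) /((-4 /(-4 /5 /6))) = 1 /50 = 0.02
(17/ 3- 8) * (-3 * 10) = 70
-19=-19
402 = 402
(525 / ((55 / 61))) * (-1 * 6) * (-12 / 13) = 461160 / 143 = 3224.90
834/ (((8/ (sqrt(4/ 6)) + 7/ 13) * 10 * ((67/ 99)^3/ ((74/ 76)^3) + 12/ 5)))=-20494947537999/ 119499477958700 + 266434317993987 * sqrt(6)/ 209124086427725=2.95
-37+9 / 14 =-36.36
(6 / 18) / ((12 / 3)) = 1 / 12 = 0.08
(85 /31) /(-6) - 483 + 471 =-2317 /186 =-12.46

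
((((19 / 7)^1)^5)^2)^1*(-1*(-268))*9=14788131813816012 / 282475249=52351956.03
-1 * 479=-479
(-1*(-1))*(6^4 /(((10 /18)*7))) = 11664 /35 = 333.26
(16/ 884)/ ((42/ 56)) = 16/ 663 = 0.02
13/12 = 1.08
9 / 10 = 0.90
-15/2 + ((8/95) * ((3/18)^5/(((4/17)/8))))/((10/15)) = -230833/30780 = -7.50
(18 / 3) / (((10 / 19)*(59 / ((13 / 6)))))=0.42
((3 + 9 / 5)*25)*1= 120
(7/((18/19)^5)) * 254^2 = 591794.54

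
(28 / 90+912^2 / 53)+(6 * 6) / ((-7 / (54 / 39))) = 3404513722 / 217035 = 15686.47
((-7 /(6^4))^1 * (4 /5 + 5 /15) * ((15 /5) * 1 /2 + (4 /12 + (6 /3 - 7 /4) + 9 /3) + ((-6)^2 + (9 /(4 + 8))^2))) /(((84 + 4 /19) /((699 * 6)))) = -1053099187 /82944000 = -12.70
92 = 92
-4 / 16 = -1 / 4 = -0.25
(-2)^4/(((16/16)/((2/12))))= 8/3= 2.67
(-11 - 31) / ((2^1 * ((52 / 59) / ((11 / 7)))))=-1947 / 52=-37.44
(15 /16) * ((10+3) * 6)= 585 /8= 73.12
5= 5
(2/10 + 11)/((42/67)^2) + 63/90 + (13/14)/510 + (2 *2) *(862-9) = 73710577/21420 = 3441.20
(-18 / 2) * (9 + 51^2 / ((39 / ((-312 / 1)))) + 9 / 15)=935928 / 5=187185.60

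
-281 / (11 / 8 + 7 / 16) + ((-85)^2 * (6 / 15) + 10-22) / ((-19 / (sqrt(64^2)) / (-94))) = 911110.65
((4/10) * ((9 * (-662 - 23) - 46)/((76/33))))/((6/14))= -478247/190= -2517.09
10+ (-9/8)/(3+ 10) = 1031/104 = 9.91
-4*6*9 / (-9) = 24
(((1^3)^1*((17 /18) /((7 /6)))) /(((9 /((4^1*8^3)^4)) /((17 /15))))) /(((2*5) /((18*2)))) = 10168283533672448 /1575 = 6456053037252.35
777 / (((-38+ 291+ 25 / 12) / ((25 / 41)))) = 233100 / 125501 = 1.86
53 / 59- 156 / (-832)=1025 / 944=1.09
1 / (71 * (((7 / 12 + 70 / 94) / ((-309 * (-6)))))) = 1045656 / 53179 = 19.66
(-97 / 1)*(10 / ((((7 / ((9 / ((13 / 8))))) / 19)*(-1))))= 1326960 / 91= 14581.98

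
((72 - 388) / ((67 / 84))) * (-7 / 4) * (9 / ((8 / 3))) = 313551 / 134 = 2339.93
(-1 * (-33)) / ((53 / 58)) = 1914 / 53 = 36.11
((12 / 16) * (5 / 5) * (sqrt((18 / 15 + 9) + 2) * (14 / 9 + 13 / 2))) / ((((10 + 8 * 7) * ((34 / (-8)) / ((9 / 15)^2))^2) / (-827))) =-215847 * sqrt(305) / 1986875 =-1.90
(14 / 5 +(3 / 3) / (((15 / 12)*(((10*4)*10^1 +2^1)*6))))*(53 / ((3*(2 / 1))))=447479 / 18090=24.74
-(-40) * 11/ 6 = 220/ 3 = 73.33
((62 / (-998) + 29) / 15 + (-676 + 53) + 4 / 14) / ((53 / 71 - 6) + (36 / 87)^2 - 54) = 10.51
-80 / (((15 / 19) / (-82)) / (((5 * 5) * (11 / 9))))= 6855200 / 27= 253896.30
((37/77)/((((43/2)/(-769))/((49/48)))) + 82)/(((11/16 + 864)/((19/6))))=13902167/58895595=0.24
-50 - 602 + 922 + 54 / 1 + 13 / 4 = 1309 / 4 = 327.25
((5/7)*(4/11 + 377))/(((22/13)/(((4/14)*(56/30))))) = 30836/363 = 84.95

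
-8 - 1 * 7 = -15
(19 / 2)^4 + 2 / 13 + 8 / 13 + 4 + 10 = 1697245 / 208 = 8159.83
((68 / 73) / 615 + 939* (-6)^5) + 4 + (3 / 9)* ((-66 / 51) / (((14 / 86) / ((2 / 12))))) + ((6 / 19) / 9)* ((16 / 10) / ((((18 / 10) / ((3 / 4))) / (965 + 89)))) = -741171488117317 / 101507595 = -7301635.79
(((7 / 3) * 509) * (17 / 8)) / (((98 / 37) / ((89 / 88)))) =28494329 / 29568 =963.69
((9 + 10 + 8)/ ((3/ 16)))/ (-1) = -144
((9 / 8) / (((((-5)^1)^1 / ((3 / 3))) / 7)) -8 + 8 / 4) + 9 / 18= -283 / 40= -7.08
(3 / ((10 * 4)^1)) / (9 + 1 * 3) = 1 / 160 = 0.01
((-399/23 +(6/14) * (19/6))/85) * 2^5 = -82384/13685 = -6.02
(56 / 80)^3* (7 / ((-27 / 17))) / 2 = -40817 / 54000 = -0.76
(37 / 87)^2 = 0.18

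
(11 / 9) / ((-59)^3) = -11 / 1848411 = -0.00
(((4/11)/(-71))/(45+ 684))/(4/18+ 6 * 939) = -1/801959697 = -0.00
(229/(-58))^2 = 52441/3364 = 15.59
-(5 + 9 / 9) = -6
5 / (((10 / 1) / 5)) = 5 / 2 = 2.50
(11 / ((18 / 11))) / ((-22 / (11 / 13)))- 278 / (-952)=466 / 13923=0.03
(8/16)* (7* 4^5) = 3584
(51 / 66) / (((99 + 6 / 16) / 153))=3468 / 2915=1.19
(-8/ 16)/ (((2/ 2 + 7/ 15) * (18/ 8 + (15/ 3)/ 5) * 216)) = -5/ 10296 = -0.00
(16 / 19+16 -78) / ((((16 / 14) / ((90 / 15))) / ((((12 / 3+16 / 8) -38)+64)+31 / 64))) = -25365879 / 2432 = -10430.05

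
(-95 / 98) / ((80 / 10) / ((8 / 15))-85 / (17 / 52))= 19 / 4802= 0.00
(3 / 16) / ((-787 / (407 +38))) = -1335 / 12592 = -0.11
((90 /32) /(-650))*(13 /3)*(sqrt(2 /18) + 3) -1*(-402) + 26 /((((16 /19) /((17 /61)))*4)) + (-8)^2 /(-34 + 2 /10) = 132679349 /329888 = 402.20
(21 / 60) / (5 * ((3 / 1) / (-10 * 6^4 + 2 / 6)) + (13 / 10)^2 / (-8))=-1555160 / 943793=-1.65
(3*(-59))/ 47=-177/ 47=-3.77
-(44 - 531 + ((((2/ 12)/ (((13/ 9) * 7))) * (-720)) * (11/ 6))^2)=13.58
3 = 3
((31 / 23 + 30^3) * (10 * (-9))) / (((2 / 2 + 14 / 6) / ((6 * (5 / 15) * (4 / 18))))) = -7452372 / 23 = -324016.17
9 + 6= 15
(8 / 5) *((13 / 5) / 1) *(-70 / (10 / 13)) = -9464 / 25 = -378.56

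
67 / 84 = 0.80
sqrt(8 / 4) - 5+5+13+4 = sqrt(2)+17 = 18.41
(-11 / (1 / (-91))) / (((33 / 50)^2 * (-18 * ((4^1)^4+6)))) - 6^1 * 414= -289991839 / 116721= -2484.49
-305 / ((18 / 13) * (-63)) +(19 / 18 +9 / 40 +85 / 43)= 6586549 / 975240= 6.75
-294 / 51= -98 / 17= -5.76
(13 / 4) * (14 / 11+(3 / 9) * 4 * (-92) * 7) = -183911 / 66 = -2786.53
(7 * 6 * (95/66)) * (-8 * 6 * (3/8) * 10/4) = -29925/11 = -2720.45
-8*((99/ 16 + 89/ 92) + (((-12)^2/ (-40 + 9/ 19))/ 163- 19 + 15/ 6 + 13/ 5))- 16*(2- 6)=3326221343/ 28154990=118.14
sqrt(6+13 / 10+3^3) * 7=49 * sqrt(70) / 10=41.00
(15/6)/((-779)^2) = 5/1213682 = 0.00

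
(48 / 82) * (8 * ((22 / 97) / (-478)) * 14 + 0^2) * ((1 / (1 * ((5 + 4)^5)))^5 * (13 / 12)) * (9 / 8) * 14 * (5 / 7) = -40040 / 75818243443896551242654220583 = -0.00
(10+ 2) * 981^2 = 11548332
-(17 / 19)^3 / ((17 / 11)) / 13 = -3179 / 89167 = -0.04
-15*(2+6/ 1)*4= -480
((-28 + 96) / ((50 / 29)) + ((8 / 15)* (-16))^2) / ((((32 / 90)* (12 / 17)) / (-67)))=-14384431 / 480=-29967.56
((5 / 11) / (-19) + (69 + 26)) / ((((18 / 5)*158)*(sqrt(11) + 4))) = 0.02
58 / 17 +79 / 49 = 5.02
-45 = -45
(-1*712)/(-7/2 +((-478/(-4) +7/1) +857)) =-178/245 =-0.73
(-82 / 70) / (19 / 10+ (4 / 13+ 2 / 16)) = -0.50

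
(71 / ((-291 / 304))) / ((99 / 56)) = -1208704 / 28809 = -41.96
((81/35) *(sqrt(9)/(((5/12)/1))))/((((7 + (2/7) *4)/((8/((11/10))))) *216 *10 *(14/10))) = 36/7315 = 0.00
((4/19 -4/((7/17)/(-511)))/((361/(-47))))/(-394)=2216520/1351223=1.64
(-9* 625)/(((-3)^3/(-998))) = -623750/3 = -207916.67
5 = 5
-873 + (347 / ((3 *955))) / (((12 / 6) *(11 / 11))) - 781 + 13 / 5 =-1892435 / 1146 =-1651.34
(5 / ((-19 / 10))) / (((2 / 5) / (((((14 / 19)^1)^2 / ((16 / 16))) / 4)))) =-6125 / 6859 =-0.89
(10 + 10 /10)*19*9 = 1881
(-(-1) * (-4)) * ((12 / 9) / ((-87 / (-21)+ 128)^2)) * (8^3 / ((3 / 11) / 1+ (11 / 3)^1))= -0.04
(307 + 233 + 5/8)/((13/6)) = 12975/52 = 249.52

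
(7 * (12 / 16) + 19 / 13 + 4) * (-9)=-5013 / 52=-96.40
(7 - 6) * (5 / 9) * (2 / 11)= 10 / 99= 0.10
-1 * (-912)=912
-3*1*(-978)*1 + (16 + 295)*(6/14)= 21471/7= 3067.29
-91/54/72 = -91/3888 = -0.02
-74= -74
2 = 2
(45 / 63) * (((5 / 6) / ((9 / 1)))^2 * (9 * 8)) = 250 / 567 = 0.44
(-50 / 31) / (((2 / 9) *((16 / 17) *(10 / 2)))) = -765 / 496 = -1.54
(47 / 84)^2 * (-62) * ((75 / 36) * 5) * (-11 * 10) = 470793125 / 21168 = 22240.79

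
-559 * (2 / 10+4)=-11739 / 5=-2347.80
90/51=30/17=1.76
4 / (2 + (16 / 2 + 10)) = 1 / 5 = 0.20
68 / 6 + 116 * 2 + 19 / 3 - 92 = 473 / 3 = 157.67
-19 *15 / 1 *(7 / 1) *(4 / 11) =-7980 / 11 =-725.45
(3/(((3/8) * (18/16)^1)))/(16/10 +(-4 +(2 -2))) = -80/27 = -2.96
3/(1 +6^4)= 0.00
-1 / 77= -0.01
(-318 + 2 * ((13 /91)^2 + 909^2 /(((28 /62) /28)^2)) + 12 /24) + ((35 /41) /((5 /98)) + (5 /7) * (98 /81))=2067455030341321 /325458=6352448028.14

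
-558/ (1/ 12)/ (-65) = 6696/ 65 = 103.02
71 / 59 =1.20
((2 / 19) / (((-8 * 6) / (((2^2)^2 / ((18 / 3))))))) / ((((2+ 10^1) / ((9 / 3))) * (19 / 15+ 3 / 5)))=-5 / 6384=-0.00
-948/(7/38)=-36024/7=-5146.29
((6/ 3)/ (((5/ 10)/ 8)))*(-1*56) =-1792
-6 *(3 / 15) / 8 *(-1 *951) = 2853 / 20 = 142.65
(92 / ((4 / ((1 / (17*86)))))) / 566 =23 / 827492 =0.00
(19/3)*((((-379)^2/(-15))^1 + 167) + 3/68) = -182346857/3060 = -59590.48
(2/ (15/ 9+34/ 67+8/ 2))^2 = 161604/ 1540081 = 0.10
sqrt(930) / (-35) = -sqrt(930) / 35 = -0.87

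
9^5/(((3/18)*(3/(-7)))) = -826686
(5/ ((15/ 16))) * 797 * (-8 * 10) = -340053.33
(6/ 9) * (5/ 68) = 5/ 102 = 0.05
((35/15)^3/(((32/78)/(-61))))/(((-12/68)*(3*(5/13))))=60111779/6480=9276.51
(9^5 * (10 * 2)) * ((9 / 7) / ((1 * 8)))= 2657205 / 14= 189800.36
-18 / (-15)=6 / 5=1.20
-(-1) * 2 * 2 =4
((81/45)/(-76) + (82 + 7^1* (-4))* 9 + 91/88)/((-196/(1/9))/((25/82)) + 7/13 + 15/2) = -264641455/3139700828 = -0.08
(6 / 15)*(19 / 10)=0.76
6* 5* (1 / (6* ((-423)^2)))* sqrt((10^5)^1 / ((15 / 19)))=500* sqrt(114) / 536787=0.01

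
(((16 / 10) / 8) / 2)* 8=4 / 5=0.80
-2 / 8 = -1 / 4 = -0.25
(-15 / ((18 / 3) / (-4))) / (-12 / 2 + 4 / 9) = -9 / 5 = -1.80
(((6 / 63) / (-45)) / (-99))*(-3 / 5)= -2 / 155925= -0.00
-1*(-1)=1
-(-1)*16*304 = 4864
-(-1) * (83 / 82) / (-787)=-83 / 64534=-0.00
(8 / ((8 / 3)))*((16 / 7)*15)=720 / 7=102.86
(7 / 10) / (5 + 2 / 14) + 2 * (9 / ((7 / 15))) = 97543 / 2520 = 38.71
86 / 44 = 43 / 22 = 1.95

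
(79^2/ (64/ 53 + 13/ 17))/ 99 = 5623141/ 175923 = 31.96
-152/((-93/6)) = 304/31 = 9.81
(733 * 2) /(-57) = -1466 /57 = -25.72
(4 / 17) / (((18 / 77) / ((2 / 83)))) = 308 / 12699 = 0.02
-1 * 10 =-10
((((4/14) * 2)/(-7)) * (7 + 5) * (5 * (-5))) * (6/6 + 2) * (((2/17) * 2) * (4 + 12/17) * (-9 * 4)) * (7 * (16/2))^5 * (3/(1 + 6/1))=-199766310912000/289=-691232909730.10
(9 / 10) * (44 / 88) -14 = -271 / 20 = -13.55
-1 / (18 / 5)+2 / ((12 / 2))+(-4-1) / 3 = -29 / 18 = -1.61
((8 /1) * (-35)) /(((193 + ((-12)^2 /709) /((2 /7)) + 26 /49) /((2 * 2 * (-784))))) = 30505377280 /6748143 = 4520.56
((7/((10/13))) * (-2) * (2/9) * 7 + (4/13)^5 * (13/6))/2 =-18189517/1285245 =-14.15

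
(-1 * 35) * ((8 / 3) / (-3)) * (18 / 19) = 560 / 19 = 29.47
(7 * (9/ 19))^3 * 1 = 36.46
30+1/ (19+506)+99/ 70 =32987/ 1050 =31.42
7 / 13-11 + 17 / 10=-1139 / 130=-8.76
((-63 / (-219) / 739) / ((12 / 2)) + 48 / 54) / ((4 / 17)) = 14674655 / 3884184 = 3.78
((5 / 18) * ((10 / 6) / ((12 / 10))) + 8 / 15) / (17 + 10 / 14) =10423 / 200880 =0.05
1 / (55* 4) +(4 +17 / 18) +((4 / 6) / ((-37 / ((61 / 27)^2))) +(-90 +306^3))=510077511772249 / 17802180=28652530.86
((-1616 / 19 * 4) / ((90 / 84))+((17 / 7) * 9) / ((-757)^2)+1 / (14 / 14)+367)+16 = 75990925397 / 1143232755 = 66.47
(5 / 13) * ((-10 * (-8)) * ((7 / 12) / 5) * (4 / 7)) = 80 / 39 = 2.05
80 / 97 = 0.82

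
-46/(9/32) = -1472/9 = -163.56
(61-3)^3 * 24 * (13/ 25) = 60874944/ 25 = 2434997.76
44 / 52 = 11 / 13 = 0.85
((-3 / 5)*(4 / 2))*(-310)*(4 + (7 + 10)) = 7812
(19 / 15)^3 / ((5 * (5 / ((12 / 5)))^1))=27436 / 140625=0.20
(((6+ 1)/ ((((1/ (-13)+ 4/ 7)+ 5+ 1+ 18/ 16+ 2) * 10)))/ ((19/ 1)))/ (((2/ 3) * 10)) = 1911/ 3326425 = 0.00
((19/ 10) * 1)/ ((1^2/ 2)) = 3.80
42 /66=7 /11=0.64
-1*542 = -542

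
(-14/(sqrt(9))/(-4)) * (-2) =-7/3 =-2.33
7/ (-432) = -7/ 432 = -0.02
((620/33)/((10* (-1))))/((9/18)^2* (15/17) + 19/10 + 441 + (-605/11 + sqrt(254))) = -927245960/191227774331 + 7167200* sqrt(254)/573683322993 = -0.00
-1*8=-8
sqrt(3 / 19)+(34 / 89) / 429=34 / 38181+sqrt(57) / 19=0.40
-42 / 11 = -3.82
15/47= 0.32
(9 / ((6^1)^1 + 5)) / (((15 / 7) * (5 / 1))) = 21 / 275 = 0.08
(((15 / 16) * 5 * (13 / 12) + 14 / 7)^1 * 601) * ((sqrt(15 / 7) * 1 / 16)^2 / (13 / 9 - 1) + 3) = 5891282667 / 458752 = 12841.98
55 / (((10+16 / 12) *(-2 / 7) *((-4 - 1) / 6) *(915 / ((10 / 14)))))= 33 / 2074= 0.02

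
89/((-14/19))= -1691/14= -120.79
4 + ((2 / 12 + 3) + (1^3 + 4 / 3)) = 19 / 2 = 9.50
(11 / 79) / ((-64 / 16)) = -11 / 316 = -0.03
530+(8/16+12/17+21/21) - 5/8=72295/136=531.58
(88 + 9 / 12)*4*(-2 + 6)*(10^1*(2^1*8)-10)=213000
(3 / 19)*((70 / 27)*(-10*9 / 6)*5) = -1750 / 57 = -30.70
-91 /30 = -3.03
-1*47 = -47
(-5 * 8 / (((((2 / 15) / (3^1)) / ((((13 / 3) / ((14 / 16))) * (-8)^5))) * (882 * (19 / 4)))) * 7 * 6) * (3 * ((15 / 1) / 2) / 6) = 5111808000 / 931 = 5490663.80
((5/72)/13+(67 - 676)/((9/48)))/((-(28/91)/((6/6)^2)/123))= 124645043/96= 1298385.86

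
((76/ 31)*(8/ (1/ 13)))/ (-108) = -1976/ 837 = -2.36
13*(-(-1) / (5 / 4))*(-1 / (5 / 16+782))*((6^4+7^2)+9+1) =-225472 / 12517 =-18.01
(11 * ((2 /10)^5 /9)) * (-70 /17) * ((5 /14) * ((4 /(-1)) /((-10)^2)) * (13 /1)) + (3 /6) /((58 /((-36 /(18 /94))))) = -22467728 /13865625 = -1.62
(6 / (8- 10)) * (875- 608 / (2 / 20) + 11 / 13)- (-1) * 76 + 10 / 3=611980 / 39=15691.79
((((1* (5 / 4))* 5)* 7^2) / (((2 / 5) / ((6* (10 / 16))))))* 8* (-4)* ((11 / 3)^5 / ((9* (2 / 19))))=-93711550625 / 1458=-64274040.21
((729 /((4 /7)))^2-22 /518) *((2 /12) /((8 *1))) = 6744517555 /198912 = 33907.04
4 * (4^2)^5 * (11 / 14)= 23068672 / 7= 3295524.57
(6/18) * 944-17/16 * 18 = 295.54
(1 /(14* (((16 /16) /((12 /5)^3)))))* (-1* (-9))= 7776 /875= 8.89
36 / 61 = 0.59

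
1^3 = 1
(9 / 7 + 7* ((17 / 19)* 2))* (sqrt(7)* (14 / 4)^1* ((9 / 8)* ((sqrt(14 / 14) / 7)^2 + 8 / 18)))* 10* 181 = 121065.65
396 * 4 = 1584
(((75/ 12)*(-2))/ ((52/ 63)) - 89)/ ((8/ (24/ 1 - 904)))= 595705/ 52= 11455.87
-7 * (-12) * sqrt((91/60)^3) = 637 * sqrt(1365)/150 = 156.90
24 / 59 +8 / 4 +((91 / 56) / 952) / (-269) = 290915201 / 120873536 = 2.41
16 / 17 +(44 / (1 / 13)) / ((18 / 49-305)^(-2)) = 53082203.44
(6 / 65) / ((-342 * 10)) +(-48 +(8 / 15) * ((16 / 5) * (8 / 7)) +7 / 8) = -46864079 / 1037400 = -45.17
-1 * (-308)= 308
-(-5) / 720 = 1 / 144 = 0.01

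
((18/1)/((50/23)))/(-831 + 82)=-207/18725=-0.01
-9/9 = -1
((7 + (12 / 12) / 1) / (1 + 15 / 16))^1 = 128 / 31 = 4.13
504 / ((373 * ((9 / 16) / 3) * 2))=1344 / 373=3.60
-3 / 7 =-0.43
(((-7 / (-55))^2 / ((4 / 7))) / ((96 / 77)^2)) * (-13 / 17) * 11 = -2403401 / 15667200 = -0.15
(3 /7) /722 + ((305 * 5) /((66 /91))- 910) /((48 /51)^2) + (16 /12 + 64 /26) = 749422083329 /555050496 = 1350.19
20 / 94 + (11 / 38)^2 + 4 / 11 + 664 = 664.66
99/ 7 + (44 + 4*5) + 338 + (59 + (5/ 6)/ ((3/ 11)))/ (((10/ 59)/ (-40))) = -896425/ 63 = -14228.97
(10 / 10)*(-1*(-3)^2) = -9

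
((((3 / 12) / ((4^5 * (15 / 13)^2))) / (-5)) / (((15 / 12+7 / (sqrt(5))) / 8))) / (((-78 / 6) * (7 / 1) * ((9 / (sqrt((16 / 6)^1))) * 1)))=0.00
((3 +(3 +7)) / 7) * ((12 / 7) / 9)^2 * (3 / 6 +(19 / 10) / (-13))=368 / 15435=0.02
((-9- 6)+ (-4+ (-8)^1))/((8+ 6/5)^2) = -675/2116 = -0.32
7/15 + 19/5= 64/15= 4.27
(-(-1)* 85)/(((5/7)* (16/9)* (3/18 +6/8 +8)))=3213/428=7.51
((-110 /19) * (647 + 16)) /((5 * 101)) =-14586 /1919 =-7.60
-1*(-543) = 543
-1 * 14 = -14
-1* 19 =-19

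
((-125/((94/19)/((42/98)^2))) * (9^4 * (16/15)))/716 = -18698850/412237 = -45.36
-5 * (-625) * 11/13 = 34375/13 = 2644.23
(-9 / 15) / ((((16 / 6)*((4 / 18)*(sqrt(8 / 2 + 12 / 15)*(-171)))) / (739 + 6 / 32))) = 35481*sqrt(30) / 97280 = 2.00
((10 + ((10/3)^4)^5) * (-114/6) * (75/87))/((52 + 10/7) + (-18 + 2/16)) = -241818181902498604606000/18302131320849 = -13212569490.58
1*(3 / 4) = 0.75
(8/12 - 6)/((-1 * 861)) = 16/2583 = 0.01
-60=-60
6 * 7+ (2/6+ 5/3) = 44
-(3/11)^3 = -27/1331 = -0.02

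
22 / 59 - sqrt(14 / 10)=22 / 59 - sqrt(35) / 5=-0.81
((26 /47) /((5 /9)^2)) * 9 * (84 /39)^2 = 1143072 /15275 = 74.83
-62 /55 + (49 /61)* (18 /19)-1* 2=-150838 /63745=-2.37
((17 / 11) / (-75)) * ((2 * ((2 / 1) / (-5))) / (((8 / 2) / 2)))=34 / 4125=0.01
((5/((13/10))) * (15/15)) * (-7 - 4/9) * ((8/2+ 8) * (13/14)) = -6700/21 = -319.05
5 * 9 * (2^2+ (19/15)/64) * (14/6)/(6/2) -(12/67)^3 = 140.69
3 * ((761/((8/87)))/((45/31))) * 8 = 684139/5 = 136827.80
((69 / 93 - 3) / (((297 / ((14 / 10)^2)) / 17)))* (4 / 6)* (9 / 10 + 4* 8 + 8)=-4769758 / 690525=-6.91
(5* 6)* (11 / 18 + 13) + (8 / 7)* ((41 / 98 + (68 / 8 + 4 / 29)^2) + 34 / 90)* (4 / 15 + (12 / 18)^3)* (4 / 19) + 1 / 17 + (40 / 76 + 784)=681008393109902 / 566029310175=1203.13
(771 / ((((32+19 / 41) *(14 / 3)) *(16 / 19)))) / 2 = 1801827 / 596288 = 3.02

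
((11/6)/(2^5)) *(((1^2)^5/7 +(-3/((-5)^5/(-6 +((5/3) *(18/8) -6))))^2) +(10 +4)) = 56719001559/70000000000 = 0.81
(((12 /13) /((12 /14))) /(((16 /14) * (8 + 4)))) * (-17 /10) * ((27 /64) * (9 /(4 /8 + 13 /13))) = -22491 /66560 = -0.34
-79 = -79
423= 423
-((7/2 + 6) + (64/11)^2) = -10491/242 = -43.35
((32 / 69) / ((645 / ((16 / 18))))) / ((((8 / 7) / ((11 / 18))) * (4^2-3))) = 0.00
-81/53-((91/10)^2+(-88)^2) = -41490193/5300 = -7828.34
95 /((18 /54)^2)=855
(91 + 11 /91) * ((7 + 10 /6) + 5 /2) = 92594 /91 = 1017.52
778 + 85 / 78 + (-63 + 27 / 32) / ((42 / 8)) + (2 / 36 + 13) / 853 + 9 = 4338437569 / 5588856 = 776.27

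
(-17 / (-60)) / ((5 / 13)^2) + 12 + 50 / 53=14.86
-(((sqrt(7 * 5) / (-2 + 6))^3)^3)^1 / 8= -1500625 * sqrt(35) / 2097152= -4.23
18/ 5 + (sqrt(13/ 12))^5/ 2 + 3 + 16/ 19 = 169 * sqrt(39)/ 1728 + 707/ 95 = 8.05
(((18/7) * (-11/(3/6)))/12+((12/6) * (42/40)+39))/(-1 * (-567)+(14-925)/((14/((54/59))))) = 16697/232860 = 0.07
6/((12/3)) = 3/2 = 1.50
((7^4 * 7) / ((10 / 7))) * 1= 117649 / 10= 11764.90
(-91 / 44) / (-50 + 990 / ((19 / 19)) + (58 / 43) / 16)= -7826 / 3557279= -0.00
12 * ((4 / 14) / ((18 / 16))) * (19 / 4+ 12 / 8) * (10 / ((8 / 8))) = 4000 / 21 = 190.48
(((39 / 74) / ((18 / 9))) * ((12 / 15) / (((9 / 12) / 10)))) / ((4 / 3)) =78 / 37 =2.11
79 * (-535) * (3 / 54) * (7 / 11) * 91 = -26922805 / 198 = -135973.76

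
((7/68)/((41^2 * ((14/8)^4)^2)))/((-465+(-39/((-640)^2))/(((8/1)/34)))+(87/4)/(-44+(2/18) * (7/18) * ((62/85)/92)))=-748136675724492800/500240312168520150745542759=-0.00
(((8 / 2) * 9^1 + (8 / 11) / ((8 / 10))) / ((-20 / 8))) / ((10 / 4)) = -1624 / 275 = -5.91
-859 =-859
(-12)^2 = 144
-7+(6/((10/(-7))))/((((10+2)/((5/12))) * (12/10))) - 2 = -2627/288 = -9.12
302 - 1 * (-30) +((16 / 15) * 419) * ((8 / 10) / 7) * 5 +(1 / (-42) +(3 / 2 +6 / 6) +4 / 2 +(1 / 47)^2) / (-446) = 60763020329 / 103447470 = 587.38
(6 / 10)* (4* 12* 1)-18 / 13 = 1782 / 65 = 27.42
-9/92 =-0.10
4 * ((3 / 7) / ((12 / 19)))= 19 / 7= 2.71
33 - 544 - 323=-834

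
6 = 6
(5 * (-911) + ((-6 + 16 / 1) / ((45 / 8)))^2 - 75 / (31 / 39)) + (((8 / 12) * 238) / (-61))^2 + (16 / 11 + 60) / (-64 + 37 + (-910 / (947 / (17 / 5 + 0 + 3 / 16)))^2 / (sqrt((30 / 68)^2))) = -15585652344573481210 / 2773347060368907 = -5619.80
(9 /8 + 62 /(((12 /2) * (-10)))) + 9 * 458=494651 /120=4122.09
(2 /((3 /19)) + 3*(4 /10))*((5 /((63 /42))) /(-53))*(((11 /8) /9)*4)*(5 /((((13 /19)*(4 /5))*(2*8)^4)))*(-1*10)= 26125 /35168256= 0.00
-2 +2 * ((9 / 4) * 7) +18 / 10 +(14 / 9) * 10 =4217 / 90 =46.86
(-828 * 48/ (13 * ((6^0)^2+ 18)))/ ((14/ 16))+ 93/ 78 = -631781/ 3458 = -182.70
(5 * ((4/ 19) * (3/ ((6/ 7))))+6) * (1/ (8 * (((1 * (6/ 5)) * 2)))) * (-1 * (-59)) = 29.76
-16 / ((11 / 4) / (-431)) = 27584 / 11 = 2507.64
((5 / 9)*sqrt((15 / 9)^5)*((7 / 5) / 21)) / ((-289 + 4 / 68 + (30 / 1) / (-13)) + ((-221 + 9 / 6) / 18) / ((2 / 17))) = -1768*sqrt(15) / 20359107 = -0.00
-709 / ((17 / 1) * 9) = -709 / 153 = -4.63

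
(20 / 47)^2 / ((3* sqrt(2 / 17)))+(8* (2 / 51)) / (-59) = -16 / 3009+200* sqrt(34) / 6627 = 0.17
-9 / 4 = -2.25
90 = 90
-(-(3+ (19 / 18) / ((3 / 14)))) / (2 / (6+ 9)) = 535 / 9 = 59.44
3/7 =0.43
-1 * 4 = -4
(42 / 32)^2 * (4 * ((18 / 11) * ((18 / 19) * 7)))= 250047 / 3344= 74.77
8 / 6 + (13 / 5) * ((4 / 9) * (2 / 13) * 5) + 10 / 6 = 35 / 9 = 3.89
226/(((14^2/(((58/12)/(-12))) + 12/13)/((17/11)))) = -724217/1007094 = -0.72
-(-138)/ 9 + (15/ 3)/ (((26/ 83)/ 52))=2536/ 3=845.33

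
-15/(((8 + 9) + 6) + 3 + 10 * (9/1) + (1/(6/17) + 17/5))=-450/3667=-0.12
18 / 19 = 0.95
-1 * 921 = -921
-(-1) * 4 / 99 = 0.04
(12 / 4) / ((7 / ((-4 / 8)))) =-3 / 14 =-0.21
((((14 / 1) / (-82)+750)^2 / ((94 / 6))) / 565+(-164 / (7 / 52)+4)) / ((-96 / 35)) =359583344471 / 857067936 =419.55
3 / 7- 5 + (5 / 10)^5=-1017 / 224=-4.54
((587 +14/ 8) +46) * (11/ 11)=2539/ 4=634.75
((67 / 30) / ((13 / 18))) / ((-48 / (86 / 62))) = -2881 / 32240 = -0.09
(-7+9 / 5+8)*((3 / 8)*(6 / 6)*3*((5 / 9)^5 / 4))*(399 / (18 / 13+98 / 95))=6.88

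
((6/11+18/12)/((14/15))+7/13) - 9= -25105/4004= -6.27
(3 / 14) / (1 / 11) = 33 / 14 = 2.36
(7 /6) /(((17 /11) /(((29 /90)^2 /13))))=0.01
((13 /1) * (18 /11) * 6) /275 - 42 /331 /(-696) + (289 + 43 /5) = 34619544199 /116147900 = 298.06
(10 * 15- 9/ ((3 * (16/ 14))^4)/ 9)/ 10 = 49763999/ 3317760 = 15.00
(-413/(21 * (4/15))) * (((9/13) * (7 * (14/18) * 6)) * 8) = -173460/13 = -13343.08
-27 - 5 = -32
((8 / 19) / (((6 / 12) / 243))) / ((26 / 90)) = 174960 / 247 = 708.34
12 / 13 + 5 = 77 / 13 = 5.92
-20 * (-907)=18140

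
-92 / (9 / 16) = -1472 / 9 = -163.56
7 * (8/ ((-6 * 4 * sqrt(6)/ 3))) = -7 * sqrt(6)/ 6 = -2.86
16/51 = 0.31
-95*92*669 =-5847060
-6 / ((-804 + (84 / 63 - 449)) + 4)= 18 / 3743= 0.00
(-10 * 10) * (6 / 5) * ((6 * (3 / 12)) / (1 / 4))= -720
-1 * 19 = -19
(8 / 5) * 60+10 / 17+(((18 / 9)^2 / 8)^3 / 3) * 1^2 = 39425 / 408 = 96.63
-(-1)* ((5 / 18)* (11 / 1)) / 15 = 11 / 54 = 0.20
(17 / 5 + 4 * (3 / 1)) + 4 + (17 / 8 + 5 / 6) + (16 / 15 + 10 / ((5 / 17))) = 2297 / 40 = 57.42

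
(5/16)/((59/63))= 315/944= 0.33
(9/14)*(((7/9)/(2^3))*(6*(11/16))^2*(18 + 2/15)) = 6171/320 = 19.28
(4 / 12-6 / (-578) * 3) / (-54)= -0.01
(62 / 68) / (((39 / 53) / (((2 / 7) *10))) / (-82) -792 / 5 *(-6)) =269452 / 280868883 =0.00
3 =3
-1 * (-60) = 60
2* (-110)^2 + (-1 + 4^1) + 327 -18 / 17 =416992 / 17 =24528.94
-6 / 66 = -1 / 11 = -0.09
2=2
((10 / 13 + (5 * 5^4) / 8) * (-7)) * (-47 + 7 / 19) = 126226205 / 988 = 127759.32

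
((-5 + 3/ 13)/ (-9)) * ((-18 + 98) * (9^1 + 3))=19840/ 39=508.72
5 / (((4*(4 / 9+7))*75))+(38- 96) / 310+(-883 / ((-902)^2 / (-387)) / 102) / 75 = -0.18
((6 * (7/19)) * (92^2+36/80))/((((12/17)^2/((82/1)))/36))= 42124012581/380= 110852664.69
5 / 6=0.83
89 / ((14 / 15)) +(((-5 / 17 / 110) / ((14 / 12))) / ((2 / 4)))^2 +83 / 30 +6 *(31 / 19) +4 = 54651976321 / 488342085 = 111.91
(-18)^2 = 324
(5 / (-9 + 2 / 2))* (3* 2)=-3.75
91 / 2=45.50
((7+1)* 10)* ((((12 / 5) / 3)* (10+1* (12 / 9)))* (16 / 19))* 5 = 174080 / 57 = 3054.04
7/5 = 1.40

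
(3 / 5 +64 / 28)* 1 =101 / 35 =2.89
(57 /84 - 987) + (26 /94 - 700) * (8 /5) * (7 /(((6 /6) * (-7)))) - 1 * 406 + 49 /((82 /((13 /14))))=-18359143 /67445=-272.21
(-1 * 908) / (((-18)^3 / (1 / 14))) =227 / 20412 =0.01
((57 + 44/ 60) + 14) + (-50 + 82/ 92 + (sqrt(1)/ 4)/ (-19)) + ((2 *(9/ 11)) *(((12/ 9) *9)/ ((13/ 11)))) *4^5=5807151829/ 340860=17036.77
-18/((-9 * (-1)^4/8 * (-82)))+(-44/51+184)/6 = 30.33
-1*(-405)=405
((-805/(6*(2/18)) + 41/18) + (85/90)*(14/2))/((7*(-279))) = 21575/35154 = 0.61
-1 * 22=-22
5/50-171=-1709/10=-170.90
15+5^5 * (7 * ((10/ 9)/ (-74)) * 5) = -541880/ 333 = -1627.27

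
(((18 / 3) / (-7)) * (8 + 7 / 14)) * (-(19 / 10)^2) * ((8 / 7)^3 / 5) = 2356608 / 300125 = 7.85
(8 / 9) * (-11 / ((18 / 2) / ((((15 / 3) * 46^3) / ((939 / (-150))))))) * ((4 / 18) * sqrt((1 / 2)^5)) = 535348000 * sqrt(2) / 228177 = 3318.02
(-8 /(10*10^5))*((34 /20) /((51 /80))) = -1 /46875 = -0.00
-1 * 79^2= -6241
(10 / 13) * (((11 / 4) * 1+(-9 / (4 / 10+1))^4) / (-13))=-82144555 / 811538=-101.22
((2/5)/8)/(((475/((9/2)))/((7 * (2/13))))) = 63/123500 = 0.00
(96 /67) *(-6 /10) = -288 /335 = -0.86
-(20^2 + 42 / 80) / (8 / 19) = -304399 / 320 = -951.25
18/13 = 1.38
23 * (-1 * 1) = -23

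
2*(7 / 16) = 7 / 8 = 0.88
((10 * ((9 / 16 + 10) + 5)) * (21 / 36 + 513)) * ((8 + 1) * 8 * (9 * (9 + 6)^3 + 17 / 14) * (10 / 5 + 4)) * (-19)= -557980874318295 / 28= -19927888368510.54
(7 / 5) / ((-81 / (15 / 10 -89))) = 245 / 162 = 1.51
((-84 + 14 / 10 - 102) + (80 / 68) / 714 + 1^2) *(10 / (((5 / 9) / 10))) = -66855504 / 2023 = -33047.70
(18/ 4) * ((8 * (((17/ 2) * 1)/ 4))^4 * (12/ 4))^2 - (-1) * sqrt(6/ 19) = 282518176361.06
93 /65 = 1.43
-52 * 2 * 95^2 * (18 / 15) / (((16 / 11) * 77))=-70395 / 7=-10056.43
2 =2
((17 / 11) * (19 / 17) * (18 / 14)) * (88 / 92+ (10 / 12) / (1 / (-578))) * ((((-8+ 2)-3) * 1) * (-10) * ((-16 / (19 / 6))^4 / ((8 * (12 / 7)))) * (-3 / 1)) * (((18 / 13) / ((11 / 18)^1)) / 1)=7701513952296960 / 248151761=31035499.89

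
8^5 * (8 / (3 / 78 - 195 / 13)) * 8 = -54525952 / 389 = -140169.54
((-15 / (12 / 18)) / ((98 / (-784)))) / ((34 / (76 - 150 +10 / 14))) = -46170 / 119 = -387.98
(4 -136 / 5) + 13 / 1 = -51 / 5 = -10.20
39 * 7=273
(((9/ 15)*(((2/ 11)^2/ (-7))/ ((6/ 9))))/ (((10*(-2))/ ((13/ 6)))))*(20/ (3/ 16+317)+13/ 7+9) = 108069/ 21492625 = 0.01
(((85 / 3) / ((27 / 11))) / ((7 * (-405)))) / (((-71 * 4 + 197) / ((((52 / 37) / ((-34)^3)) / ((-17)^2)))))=-143 / 24695324409546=-0.00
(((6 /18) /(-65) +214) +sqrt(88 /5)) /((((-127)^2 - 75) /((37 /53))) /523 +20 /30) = 58053 * sqrt(110) /6478220 +807497879 /168433720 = 4.89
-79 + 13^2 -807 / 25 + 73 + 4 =3368 / 25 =134.72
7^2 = 49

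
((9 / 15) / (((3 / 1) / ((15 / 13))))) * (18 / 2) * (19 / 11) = 513 / 143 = 3.59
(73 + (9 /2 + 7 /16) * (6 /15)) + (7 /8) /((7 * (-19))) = 7122 /95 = 74.97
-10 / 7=-1.43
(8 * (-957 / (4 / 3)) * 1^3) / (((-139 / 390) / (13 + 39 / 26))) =32471010 / 139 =233604.39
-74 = -74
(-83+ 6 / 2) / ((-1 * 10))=8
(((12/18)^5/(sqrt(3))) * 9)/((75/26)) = 832 * sqrt(3)/6075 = 0.24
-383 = -383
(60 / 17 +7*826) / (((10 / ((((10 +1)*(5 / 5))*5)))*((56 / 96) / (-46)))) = -298602744 / 119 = -2509266.76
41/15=2.73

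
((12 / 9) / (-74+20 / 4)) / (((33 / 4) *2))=-8 / 6831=-0.00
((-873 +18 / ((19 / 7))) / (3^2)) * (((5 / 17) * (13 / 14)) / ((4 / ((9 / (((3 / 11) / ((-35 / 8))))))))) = 19616025 / 20672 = 948.92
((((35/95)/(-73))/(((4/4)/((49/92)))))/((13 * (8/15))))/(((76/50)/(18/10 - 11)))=0.00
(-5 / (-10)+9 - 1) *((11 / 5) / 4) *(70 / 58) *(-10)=-6545 / 116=-56.42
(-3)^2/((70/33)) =297/70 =4.24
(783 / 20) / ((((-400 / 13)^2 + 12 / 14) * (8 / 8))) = 926289 / 22420280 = 0.04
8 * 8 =64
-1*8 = -8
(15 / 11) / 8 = 15 / 88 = 0.17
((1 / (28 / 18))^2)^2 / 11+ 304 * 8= 1027711393 / 422576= 2432.02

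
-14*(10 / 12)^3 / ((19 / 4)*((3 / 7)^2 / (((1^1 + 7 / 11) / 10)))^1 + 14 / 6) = -42875 / 40563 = -1.06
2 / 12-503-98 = -3605 / 6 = -600.83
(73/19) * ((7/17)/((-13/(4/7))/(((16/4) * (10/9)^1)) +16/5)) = -81760/99161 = -0.82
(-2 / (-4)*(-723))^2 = 522729 / 4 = 130682.25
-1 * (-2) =2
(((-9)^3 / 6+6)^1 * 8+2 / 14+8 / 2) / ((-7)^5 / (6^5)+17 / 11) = 550766304 / 368795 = 1493.42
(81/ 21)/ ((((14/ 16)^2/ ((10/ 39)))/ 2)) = 11520/ 4459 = 2.58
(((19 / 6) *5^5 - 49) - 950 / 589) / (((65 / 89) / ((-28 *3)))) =-2281688906 / 2015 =-1132351.81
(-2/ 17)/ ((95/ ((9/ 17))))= -18/ 27455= -0.00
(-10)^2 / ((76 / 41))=1025 / 19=53.95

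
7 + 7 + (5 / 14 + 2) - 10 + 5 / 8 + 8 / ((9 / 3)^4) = 32119 / 4536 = 7.08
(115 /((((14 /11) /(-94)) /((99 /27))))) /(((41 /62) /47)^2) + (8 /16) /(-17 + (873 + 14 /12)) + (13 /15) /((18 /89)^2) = -46269163061136698327 /294115929660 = -157316073.00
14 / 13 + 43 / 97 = 1917 / 1261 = 1.52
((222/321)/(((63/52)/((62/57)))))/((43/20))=0.29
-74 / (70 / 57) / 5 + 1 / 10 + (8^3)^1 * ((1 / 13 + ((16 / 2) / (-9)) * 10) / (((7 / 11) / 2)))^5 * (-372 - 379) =115421478422425568780405731469 / 18424237068004950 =6264654432984.01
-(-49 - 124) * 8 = 1384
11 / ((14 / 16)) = 12.57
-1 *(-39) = 39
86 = 86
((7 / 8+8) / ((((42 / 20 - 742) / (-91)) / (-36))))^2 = 1544.11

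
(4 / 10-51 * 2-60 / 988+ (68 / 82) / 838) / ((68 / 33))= -35587523961 / 721346210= -49.33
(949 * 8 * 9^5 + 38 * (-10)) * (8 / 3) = 3586397024 / 3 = 1195465674.67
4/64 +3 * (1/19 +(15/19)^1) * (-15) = -11501/304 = -37.83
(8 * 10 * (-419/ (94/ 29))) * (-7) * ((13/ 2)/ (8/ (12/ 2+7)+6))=143746330/ 2021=71126.34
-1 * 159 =-159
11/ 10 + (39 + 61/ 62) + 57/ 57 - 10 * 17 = -127.92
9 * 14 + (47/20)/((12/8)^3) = 17104/135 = 126.70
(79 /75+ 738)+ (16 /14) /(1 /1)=388603 /525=740.20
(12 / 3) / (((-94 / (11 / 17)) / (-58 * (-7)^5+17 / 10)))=-107228847 / 3995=-26840.76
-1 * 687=-687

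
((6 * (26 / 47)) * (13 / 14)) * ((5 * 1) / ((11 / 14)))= 10140 / 517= 19.61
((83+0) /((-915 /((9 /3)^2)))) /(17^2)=-249 /88145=-0.00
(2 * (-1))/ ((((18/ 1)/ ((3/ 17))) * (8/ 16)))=-2/ 51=-0.04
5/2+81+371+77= 531.50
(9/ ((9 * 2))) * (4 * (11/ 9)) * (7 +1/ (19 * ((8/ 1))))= 3905/ 228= 17.13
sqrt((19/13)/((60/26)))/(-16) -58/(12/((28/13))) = -406/39 -sqrt(570)/480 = -10.46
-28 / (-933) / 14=2 / 933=0.00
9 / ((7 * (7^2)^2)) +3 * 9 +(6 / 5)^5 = 1548809982 / 52521875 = 29.49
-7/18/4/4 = -7/288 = -0.02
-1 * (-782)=782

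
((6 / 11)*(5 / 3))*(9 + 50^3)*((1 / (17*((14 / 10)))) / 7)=6250450 / 9163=682.14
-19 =-19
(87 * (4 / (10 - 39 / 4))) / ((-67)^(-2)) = 6248688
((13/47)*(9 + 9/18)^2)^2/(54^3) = 22024249/5565407616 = 0.00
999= 999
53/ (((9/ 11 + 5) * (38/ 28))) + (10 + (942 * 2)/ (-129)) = 2.11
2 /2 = 1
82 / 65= 1.26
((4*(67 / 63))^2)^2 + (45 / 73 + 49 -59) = 365793370963 / 1149966153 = 318.09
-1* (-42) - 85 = -43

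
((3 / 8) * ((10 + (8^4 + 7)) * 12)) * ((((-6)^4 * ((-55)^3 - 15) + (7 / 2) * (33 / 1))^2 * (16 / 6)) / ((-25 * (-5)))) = 2295112281149833403139 / 125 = 18360898249198667225.11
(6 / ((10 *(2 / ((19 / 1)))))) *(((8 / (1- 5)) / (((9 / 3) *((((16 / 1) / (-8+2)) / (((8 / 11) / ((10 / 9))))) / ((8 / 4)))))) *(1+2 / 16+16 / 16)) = 8721 / 2200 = 3.96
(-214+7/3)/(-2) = 635/6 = 105.83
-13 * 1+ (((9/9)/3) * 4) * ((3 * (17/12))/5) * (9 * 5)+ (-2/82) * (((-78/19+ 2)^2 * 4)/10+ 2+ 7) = 558549/14801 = 37.74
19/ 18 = 1.06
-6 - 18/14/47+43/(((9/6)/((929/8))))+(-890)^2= 3140329567/3948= 795422.89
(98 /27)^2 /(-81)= -9604 /59049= -0.16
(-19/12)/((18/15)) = -95/72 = -1.32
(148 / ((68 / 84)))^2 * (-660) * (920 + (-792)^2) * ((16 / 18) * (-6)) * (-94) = -118105598997872640 / 17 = -6947388176345449.41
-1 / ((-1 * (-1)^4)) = 1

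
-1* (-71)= 71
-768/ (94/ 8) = -3072/ 47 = -65.36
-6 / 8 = -3 / 4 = -0.75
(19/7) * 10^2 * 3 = 5700/7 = 814.29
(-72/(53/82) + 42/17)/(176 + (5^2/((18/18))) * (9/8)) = -0.53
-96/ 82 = -48/ 41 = -1.17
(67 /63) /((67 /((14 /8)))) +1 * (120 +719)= 30205 /36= 839.03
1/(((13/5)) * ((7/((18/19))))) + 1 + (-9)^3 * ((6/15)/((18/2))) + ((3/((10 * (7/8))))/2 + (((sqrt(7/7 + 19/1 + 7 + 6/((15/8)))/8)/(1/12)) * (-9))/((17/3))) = -38503/1235- 81 * sqrt(755)/170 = -44.27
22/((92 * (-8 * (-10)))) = 11/3680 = 0.00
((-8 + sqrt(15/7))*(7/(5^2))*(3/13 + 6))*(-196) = 889056/325-15876*sqrt(105)/325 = 2235.00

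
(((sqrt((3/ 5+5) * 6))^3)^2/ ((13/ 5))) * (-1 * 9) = -131306.73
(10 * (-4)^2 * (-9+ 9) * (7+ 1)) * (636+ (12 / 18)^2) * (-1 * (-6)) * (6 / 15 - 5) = 0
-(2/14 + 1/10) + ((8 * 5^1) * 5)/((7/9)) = 256.90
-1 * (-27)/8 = 27/8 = 3.38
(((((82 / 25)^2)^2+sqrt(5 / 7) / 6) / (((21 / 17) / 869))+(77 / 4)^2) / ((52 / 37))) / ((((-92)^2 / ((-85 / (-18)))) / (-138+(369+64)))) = 13706020075 *sqrt(35) / 6987472128+30646115198686471 / 3199392000000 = 9590.34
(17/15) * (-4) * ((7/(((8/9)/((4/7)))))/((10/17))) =-867/25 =-34.68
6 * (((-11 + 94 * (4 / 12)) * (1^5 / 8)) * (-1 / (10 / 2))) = -61 / 20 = -3.05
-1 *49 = -49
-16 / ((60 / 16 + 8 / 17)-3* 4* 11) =1088 / 8689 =0.13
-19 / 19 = -1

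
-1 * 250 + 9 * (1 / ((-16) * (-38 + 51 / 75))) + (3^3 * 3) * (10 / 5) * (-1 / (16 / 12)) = -1848509 / 4976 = -371.48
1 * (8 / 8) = 1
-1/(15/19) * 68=-1292/15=-86.13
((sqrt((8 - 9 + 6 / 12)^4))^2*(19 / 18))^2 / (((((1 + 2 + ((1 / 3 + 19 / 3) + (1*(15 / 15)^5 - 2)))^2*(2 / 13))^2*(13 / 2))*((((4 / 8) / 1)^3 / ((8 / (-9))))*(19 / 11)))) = -0.00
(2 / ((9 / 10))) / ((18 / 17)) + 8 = 818 / 81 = 10.10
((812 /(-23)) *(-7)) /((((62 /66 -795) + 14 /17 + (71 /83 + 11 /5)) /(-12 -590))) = 398319458460 /2115610633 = 188.28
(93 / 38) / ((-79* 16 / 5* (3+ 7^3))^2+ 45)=2325 / 7268251467518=0.00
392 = 392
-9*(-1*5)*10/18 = 25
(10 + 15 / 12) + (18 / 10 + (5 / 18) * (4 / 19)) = 44831 / 3420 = 13.11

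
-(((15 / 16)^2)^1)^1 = -0.88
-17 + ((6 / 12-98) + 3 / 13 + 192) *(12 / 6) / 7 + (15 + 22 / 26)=2358 / 91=25.91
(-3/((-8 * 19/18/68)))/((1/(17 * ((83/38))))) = 647649/722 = 897.02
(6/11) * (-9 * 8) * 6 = -2592/11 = -235.64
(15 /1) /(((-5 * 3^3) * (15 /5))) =-1 /27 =-0.04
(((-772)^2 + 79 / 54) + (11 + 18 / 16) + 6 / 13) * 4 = 1673562523 / 702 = 2383992.20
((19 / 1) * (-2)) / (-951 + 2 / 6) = 57 / 1426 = 0.04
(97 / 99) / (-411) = -97 / 40689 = -0.00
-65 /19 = -3.42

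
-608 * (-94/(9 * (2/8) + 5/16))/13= 914432/533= 1715.63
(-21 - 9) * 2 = -60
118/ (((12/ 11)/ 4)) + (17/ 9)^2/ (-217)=7604693/ 17577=432.65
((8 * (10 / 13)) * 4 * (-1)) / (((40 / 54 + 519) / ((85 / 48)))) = -15300 / 182429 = -0.08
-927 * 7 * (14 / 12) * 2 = -15141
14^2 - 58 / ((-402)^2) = 15837163 / 80802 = 196.00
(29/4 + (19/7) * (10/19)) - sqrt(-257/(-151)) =243/28 - sqrt(38807)/151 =7.37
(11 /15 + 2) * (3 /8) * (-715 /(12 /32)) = -5863 /3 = -1954.33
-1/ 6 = -0.17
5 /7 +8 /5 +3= 186 /35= 5.31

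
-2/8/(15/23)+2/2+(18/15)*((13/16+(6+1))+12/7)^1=10121/840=12.05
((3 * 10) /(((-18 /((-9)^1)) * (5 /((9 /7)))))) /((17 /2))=54 /119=0.45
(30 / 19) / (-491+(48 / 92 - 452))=-690 / 411863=-0.00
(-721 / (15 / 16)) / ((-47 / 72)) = 276864 / 235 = 1178.14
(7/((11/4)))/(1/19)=532/11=48.36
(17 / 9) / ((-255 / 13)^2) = 169 / 34425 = 0.00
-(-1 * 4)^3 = 64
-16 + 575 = 559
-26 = -26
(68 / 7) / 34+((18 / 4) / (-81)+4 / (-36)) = 5 / 42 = 0.12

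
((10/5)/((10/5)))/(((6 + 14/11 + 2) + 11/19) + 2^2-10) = 209/805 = 0.26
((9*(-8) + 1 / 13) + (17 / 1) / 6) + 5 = -4999 / 78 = -64.09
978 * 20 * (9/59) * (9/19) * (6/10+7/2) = 6495876/1121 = 5794.72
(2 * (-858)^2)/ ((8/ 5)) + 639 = 920844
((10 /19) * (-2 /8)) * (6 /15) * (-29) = 29 /19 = 1.53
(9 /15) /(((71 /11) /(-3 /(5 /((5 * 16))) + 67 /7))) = -8877 /2485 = -3.57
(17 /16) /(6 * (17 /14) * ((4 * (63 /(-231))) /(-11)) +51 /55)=4235 /6576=0.64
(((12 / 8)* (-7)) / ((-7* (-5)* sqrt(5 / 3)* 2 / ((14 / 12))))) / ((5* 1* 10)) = -7* sqrt(15) / 10000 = -0.00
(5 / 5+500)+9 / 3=504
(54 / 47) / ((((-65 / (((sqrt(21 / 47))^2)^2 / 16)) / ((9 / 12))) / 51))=-1821771 / 215951840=-0.01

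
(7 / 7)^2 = 1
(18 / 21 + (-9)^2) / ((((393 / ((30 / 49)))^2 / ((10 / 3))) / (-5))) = -955000 / 288424927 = -0.00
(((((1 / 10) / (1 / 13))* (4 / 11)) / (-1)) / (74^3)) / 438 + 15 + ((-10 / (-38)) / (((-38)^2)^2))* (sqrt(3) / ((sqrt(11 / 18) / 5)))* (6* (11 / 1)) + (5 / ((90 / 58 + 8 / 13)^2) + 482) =225* sqrt(66) / 19808792 + 1622675949049330883 / 3257962465746120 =498.06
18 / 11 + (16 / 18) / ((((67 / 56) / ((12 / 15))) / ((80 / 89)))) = 2.17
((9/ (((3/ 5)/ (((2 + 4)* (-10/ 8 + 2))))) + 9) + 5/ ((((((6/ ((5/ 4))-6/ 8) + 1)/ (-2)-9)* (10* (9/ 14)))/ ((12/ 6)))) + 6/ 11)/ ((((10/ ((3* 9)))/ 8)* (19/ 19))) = 8424282/ 5071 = 1661.27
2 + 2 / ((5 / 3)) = 16 / 5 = 3.20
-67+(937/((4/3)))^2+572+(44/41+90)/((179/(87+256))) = 58070521731/117424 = 494537.08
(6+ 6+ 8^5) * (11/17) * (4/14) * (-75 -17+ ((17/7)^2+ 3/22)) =-3037755380/5831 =-520966.45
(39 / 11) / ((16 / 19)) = 741 / 176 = 4.21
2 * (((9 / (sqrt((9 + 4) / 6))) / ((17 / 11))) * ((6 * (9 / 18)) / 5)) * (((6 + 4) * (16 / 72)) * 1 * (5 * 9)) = 11880 * sqrt(78) / 221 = 474.76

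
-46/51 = -0.90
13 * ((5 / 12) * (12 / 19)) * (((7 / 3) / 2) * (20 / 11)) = 4550 / 627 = 7.26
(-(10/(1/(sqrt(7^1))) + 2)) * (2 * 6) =-120 * sqrt(7) - 24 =-341.49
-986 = -986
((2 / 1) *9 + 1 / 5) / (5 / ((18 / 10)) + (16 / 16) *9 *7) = 819 / 2960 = 0.28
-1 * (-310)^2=-96100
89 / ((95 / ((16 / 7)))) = 1424 / 665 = 2.14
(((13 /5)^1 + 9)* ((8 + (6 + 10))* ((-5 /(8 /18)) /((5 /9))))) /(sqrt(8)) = -7047* sqrt(2) /5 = -1993.19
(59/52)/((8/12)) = 177/104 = 1.70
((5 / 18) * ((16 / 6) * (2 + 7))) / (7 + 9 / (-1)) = -10 / 3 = -3.33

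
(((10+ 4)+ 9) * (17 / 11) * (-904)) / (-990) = 176732 / 5445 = 32.46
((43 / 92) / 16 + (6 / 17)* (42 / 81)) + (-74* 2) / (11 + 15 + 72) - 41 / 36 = -2988037 / 1226176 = -2.44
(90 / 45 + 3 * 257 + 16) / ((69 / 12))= 3156 / 23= 137.22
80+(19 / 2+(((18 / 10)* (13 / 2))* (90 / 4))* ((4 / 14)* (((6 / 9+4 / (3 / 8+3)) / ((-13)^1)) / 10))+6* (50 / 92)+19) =110.69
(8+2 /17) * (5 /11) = 690 /187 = 3.69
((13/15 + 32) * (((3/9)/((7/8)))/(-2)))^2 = 3888784/99225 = 39.19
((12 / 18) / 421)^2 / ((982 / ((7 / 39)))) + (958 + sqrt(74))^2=1916 * sqrt(74) + 28036179669786692 / 30545891181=934320.06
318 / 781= 0.41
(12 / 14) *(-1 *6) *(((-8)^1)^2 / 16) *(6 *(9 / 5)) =-7776 / 35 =-222.17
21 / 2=10.50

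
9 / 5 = 1.80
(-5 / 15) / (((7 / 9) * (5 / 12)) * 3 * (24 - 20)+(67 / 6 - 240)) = 6 / 4049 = 0.00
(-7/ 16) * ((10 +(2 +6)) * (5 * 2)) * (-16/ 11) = 1260/ 11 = 114.55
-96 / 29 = -3.31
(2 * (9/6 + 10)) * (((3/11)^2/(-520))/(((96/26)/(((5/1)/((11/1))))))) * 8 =-69/21296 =-0.00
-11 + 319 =308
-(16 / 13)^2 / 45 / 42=-128 / 159705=-0.00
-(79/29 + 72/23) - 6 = -7907/667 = -11.85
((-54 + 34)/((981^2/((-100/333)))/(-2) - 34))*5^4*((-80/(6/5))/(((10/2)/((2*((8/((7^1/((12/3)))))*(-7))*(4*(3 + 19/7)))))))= -1024000000000/6729647673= -152.16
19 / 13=1.46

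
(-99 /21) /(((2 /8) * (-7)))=132 /49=2.69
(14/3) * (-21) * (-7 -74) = 7938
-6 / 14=-3 / 7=-0.43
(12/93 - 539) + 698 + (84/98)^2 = 242833/1519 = 159.86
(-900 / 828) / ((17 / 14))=-350 / 391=-0.90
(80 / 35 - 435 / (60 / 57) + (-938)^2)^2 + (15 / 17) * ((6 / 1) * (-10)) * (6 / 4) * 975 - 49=10307907011672553 / 13328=773402386830.17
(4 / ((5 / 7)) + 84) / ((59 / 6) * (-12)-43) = -64 / 115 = -0.56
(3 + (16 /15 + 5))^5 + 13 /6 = 93055038977 /1518750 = 61270.81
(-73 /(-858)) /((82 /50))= 1825 /35178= 0.05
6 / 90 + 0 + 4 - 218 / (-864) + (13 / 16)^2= 172079 / 34560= 4.98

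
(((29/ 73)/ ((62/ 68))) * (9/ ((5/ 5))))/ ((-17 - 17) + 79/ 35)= -310590/ 2514193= -0.12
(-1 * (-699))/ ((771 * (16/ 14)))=1631/ 2056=0.79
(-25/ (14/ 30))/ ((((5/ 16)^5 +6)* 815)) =-78643200/ 7182116921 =-0.01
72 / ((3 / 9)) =216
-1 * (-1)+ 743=744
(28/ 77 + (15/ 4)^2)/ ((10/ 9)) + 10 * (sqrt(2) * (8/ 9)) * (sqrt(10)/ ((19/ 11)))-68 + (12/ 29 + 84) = 1760 * sqrt(5)/ 171 + 1500439/ 51040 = 52.41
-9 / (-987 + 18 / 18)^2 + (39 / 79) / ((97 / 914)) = 34654829649 / 7449937948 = 4.65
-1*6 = -6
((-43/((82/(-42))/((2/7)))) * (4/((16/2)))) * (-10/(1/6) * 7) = -54180/41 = -1321.46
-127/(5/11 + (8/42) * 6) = -9779/123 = -79.50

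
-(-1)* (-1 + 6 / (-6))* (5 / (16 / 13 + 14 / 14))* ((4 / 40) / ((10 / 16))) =-104 / 145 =-0.72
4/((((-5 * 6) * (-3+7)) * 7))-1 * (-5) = 1049/210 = 5.00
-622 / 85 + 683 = 57433 / 85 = 675.68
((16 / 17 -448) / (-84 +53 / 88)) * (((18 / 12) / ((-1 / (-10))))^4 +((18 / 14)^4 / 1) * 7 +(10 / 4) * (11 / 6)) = 34856200218400 / 128381127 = 271505.64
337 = 337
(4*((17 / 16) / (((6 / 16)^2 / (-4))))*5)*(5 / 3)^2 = -136000 / 81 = -1679.01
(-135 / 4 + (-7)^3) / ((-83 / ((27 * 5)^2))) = 27465075 / 332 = 82726.13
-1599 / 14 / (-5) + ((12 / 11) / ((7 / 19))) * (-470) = -150573 / 110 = -1368.85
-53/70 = -0.76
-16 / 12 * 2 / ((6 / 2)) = -8 / 9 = -0.89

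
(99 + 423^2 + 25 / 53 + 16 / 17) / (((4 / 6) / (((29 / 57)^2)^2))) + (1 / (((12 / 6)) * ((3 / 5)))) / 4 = 456358548076069 / 25362551736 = 17993.40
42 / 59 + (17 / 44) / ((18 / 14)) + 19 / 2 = 245611 / 23364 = 10.51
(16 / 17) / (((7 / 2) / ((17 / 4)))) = 8 / 7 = 1.14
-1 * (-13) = 13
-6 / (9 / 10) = -20 / 3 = -6.67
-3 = -3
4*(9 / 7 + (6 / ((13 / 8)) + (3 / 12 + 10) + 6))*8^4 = 347799.91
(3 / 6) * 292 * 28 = 4088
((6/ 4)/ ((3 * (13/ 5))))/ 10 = 1/ 52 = 0.02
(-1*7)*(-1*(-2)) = -14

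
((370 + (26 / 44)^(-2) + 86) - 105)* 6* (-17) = -36094.12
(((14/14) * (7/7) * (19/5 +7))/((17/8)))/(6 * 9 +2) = 54/595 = 0.09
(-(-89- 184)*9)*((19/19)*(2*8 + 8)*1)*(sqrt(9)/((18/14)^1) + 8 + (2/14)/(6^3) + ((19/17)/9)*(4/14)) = 10394943/17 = 611467.24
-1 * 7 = -7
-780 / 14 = -390 / 7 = -55.71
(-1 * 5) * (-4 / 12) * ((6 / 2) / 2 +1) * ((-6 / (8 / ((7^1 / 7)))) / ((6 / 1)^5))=-25 / 62208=-0.00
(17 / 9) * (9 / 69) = 17 / 69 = 0.25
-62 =-62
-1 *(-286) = 286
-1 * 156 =-156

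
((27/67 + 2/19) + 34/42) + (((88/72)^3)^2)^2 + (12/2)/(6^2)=12.60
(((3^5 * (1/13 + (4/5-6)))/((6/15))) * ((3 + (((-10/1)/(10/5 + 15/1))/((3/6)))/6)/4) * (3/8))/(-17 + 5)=296703/4352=68.18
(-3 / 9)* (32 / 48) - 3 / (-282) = -179 / 846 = -0.21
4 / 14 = 2 / 7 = 0.29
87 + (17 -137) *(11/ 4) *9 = -2883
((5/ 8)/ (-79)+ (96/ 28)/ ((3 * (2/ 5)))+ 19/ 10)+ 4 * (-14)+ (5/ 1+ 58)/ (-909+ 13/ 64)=-1347482889/ 26256440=-51.32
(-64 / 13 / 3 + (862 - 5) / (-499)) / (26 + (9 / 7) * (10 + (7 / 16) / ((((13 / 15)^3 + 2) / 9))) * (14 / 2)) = -9356271568 / 360403260477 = -0.03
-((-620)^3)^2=-56800235584000000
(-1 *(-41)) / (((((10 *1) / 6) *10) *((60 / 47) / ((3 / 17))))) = 5781 / 17000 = 0.34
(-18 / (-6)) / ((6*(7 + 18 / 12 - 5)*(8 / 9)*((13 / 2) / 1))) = 9 / 364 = 0.02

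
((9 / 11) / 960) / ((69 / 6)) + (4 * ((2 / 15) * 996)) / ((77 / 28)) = 7819267 / 40480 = 193.16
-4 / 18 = -2 / 9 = -0.22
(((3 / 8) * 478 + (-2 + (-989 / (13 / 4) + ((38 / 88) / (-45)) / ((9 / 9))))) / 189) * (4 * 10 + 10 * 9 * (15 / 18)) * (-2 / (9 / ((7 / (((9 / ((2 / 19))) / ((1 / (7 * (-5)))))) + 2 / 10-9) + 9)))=488971444 / 143981145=3.40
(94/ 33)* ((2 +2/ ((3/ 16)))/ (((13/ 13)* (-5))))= -3572/ 495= -7.22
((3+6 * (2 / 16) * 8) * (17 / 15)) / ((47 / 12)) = 612 / 235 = 2.60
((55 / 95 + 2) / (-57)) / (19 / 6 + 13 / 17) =-1666 / 144761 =-0.01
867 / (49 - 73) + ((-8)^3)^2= 2096863 / 8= 262107.88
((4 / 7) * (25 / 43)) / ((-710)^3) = -1 / 1077312110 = -0.00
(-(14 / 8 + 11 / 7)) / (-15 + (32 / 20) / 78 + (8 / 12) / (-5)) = 18135 / 82516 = 0.22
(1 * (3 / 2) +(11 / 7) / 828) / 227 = 8705 / 1315692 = 0.01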